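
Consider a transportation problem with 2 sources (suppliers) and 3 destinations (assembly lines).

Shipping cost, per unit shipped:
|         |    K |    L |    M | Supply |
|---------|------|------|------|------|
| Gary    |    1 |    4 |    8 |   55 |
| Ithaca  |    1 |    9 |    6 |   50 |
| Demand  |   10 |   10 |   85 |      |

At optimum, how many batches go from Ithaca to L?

The minimum-cost plan:
  Gary–K: 10 × 1 = 10
  Gary–L: 10 × 4 = 40
  Gary–M: 35 × 8 = 280
  Ithaca–M: 50 × 6 = 300
Total cost = 630.
The route Ithaca→L is not used.

0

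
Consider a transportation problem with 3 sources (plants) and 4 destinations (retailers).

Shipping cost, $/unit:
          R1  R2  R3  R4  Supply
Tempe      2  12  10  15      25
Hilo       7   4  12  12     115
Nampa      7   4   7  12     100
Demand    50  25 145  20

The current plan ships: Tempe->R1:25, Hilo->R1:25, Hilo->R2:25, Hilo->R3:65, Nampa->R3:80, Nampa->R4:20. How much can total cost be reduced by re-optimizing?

100

Current plan cost = 25·2 + 25·7 + 25·4 + 65·12 + 80·7 + 20·12 = $1905.
Optimal plan:
  Tempe–R1: 25 × $2 = $50
  Hilo–R1: 25 × $7 = $175
  Hilo–R2: 25 × $4 = $100
  Hilo–R3: 45 × $12 = $540
  Hilo–R4: 20 × $12 = $240
  Nampa–R3: 100 × $7 = $700
Optimal cost = $1805.
Saving = 1905 − 1805 = $100.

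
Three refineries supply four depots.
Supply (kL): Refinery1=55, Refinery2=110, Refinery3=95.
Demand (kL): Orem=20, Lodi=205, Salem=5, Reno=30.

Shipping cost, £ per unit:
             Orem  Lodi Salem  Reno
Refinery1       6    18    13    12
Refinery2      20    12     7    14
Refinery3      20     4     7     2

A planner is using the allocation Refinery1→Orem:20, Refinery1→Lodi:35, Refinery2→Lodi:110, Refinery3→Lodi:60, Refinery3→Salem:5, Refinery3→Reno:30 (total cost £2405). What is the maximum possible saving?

Current plan cost = 20·6 + 35·18 + 110·12 + 60·4 + 5·7 + 30·2 = £2405.
Optimal plan:
  Refinery1→Orem: 20 × £6 = £120
  Refinery1→Lodi: 5 × £18 = £90
  Refinery1→Reno: 30 × £12 = £360
  Refinery2→Lodi: 105 × £12 = £1260
  Refinery2→Salem: 5 × £7 = £35
  Refinery3→Lodi: 95 × £4 = £380
Optimal cost = £2245.
Saving = 2405 − 2245 = £160.

160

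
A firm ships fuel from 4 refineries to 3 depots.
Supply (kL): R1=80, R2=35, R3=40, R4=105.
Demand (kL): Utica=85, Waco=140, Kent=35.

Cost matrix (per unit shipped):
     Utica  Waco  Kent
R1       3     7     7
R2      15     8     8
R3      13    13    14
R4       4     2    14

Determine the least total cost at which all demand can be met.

A cheapest plan:
  R1–Utica: 80 × 3 = 240
  R2–Kent: 35 × 8 = 280
  R3–Utica: 5 × 13 = 65
  R3–Waco: 35 × 13 = 455
  R4–Waco: 105 × 2 = 210
Total = 240 + 280 + 65 + 455 + 210 = 1250.

1250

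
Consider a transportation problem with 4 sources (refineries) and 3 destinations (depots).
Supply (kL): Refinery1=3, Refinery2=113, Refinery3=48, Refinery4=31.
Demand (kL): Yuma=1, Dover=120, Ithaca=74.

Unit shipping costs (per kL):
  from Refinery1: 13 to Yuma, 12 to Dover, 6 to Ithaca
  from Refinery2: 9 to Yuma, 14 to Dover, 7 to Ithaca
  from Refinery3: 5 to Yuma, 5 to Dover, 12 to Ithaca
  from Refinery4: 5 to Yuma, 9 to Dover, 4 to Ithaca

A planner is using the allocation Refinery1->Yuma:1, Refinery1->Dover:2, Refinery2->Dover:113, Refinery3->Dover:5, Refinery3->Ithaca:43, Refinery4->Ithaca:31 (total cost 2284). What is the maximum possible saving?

670

Current plan cost = 1·13 + 2·12 + 113·14 + 5·5 + 43·12 + 31·4 = 2284.
Optimal plan:
  Refinery1->Dover: 3 kL
  Refinery2->Yuma: 1 kL
  Refinery2->Dover: 38 kL
  Refinery2->Ithaca: 74 kL
  Refinery3->Dover: 48 kL
  Refinery4->Dover: 31 kL
Optimal cost = 1614.
Saving = 2284 − 1614 = 670.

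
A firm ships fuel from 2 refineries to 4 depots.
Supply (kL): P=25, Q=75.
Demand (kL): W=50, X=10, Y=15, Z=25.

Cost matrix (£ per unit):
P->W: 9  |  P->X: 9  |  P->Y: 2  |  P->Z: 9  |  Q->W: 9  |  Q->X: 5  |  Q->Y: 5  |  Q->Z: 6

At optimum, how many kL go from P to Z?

0

Optimal shipments:
  P to W: 10 × £9 = £90
  P to Y: 15 × £2 = £30
  Q to W: 40 × £9 = £360
  Q to X: 10 × £5 = £50
  Q to Z: 25 × £6 = £150
Total cost = £680.
The route P→Z is not used.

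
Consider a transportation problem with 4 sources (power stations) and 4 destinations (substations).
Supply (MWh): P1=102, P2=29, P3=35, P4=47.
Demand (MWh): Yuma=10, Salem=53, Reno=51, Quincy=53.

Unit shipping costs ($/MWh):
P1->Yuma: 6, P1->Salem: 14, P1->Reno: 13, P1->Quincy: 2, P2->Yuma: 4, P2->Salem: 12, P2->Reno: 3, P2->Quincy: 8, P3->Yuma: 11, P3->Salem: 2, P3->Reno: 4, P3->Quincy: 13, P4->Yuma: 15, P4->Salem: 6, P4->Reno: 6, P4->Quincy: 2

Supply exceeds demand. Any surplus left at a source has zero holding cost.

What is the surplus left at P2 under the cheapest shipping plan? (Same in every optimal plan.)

Minimum-cost shipments:
  P1→Yuma: 10 × $6 = $60
  P1→Quincy: 53 × $2 = $106
  P2→Reno: 29 × $3 = $87
  P3→Salem: 35 × $2 = $70
  P4→Salem: 18 × $6 = $108
  P4→Reno: 22 × $6 = $132
Total cost = $563.
P2 ships 29 of its 29, leaving 0.

0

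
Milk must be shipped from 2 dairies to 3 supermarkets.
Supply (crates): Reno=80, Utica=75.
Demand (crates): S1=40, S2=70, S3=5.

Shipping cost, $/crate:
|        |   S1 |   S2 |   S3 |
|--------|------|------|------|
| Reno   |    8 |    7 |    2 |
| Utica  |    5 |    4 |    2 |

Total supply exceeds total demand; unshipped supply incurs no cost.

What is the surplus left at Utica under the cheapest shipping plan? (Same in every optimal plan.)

0

Minimum-cost shipments:
  Reno->S1: 35 × $8 = $280
  Reno->S3: 5 × $2 = $10
  Utica->S1: 5 × $5 = $25
  Utica->S2: 70 × $4 = $280
Total cost = $595.
Utica ships 75 of its 75, leaving 0.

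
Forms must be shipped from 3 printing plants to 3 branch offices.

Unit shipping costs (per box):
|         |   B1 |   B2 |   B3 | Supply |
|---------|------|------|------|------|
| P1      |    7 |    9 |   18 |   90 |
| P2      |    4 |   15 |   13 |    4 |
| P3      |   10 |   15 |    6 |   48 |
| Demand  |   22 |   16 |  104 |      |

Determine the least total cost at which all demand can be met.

1574

A cheapest plan:
  P1→B1: 22 boxes
  P1→B2: 16 boxes
  P1→B3: 52 boxes
  P2→B3: 4 boxes
  P3→B3: 48 boxes
Total cost = 1574.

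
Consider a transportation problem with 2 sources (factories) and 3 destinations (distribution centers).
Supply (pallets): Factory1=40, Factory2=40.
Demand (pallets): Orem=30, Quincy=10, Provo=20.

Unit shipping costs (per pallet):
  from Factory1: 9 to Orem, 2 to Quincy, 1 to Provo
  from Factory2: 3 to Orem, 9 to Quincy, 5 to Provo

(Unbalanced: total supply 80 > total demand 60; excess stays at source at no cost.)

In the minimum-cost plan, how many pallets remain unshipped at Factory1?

An optimal plan:
  Factory1–Quincy: 10 × 2 = 20
  Factory1–Provo: 20 × 1 = 20
  Factory2–Orem: 30 × 3 = 90
Total cost = 130.
Factory1 ships 30 of its 40, leaving 10.

10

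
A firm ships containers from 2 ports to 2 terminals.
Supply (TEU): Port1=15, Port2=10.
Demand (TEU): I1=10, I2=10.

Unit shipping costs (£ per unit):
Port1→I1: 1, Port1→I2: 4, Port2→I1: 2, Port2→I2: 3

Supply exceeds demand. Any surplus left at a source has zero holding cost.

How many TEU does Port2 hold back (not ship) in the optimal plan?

0

Minimum-cost shipments:
  Port1 to I1: 10 TEU
  Port2 to I2: 10 TEU
Total cost = £40.
Port2 ships 10 of its 10, leaving 0.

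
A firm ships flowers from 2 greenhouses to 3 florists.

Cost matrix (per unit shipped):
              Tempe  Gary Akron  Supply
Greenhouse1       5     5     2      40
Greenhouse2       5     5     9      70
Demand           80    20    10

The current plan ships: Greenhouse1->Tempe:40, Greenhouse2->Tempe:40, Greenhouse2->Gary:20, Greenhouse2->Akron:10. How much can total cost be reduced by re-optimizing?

70

Current plan cost = 40·5 + 40·5 + 20·5 + 10·9 = 590.
Optimal plan:
  Greenhouse1 to Tempe: 10 × 5 = 50
  Greenhouse1 to Gary: 20 × 5 = 100
  Greenhouse1 to Akron: 10 × 2 = 20
  Greenhouse2 to Tempe: 70 × 5 = 350
Optimal cost = 520.
Saving = 590 − 520 = 70.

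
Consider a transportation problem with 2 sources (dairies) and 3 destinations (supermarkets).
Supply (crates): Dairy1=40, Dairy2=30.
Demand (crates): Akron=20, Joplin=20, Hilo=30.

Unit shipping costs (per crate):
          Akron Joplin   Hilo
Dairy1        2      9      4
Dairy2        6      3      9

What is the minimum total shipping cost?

260

An optimal shipping plan:
  Dairy1 to Akron: 10 × 2 = 20
  Dairy1 to Hilo: 30 × 4 = 120
  Dairy2 to Akron: 10 × 6 = 60
  Dairy2 to Joplin: 20 × 3 = 60
Total = 20 + 120 + 60 + 60 = 260.
(Supply check: Dairy1 ships 40; Dairy2 ships 30.)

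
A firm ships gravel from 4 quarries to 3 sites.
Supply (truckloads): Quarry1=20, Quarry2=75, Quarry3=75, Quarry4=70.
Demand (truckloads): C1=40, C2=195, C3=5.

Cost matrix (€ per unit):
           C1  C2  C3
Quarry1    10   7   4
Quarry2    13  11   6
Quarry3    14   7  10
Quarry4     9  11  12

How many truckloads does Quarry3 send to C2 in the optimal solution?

Optimal shipments:
  Quarry1→C2: 20 × €7 = €140
  Quarry2→C2: 70 × €11 = €770
  Quarry2→C3: 5 × €6 = €30
  Quarry3→C2: 75 × €7 = €525
  Quarry4→C1: 40 × €9 = €360
  Quarry4→C2: 30 × €11 = €330
Total cost = €2155.
So Quarry3→C2 carries 75 truckloads.

75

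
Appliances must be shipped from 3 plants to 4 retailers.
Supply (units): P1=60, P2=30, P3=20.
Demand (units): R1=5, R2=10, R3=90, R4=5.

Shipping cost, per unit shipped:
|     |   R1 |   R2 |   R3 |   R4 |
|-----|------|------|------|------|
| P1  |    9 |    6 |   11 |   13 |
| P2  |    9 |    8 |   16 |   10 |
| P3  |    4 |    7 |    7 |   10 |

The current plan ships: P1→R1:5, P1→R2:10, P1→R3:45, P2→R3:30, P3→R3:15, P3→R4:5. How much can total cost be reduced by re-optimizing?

100

Current plan cost = 5·9 + 10·6 + 45·11 + 30·16 + 15·7 + 5·10 = 1235.
Optimal plan:
  P1 to R3: 60 × 11 = 660
  P2 to R1: 5 × 9 = 45
  P2 to R2: 10 × 8 = 80
  P2 to R3: 10 × 16 = 160
  P2 to R4: 5 × 10 = 50
  P3 to R3: 20 × 7 = 140
Optimal cost = 1135.
Saving = 1235 − 1135 = 100.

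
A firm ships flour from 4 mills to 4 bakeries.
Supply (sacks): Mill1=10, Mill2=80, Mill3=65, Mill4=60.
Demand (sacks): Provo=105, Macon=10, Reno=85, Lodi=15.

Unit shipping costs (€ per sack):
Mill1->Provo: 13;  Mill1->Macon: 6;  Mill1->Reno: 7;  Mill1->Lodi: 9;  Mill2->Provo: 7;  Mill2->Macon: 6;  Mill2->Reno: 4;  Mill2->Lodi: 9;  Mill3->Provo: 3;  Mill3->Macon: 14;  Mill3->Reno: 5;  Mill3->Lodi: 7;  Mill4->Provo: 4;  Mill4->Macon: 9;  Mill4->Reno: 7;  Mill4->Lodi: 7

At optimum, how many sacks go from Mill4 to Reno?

Solving gives:
  Mill1–Macon: 10 × €6 = €60
  Mill2–Reno: 80 × €4 = €320
  Mill3–Provo: 60 × €3 = €180
  Mill3–Reno: 5 × €5 = €25
  Mill4–Provo: 45 × €4 = €180
  Mill4–Lodi: 15 × €7 = €105
Total cost = €870.
The route Mill4→Reno is not used.

0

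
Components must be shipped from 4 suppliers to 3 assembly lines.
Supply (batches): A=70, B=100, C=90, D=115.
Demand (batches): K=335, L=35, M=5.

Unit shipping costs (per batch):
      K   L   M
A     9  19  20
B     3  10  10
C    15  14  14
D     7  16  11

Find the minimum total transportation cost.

3045

A cheapest plan:
  A→K: 70 × 9 = 630
  B→K: 100 × 3 = 300
  C→K: 50 × 15 = 750
  C→L: 35 × 14 = 490
  C→M: 5 × 14 = 70
  D→K: 115 × 7 = 805
Total = 630 + 300 + 750 + 490 + 70 + 805 = 3045.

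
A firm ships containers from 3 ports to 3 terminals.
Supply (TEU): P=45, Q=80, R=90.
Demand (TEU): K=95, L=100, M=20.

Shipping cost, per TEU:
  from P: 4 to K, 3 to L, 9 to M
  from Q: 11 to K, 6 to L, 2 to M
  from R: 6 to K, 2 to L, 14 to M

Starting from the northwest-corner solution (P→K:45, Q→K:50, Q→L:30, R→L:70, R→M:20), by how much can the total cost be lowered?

Current plan cost = 45·4 + 50·11 + 30·6 + 70·2 + 20·14 = 1330.
Optimal plan:
  P–K: 45 × 4 = 180
  Q–L: 60 × 6 = 360
  Q–M: 20 × 2 = 40
  R–K: 50 × 6 = 300
  R–L: 40 × 2 = 80
Optimal cost = 960.
Saving = 1330 − 960 = 370.

370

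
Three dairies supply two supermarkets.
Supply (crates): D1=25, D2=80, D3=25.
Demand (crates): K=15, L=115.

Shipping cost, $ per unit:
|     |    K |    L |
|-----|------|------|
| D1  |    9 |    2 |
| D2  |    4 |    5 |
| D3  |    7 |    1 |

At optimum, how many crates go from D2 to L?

Optimal shipments:
  D1→L: 25 × $2 = $50
  D2→K: 15 × $4 = $60
  D2→L: 65 × $5 = $325
  D3→L: 25 × $1 = $25
Total cost = $460.
So D2→L carries 65 crates.

65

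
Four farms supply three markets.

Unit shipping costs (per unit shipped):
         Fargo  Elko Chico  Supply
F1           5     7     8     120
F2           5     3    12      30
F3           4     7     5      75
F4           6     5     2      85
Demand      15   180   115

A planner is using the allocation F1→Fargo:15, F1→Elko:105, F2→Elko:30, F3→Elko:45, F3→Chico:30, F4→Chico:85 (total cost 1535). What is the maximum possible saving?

15

Current plan cost = 15·5 + 105·7 + 30·3 + 45·7 + 30·5 + 85·2 = 1535.
Optimal plan:
  F1→Elko: 120 × 7 = 840
  F2→Elko: 30 × 3 = 90
  F3→Fargo: 15 × 4 = 60
  F3→Elko: 30 × 7 = 210
  F3→Chico: 30 × 5 = 150
  F4→Chico: 85 × 2 = 170
Optimal cost = 1520.
Saving = 1535 − 1520 = 15.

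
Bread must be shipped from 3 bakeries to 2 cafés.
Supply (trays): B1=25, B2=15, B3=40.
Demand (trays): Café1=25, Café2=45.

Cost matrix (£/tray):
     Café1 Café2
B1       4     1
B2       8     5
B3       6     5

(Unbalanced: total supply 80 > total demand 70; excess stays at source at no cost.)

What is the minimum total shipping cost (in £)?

Optimal allocation:
  B1→Café2: 25 × £1 = £25
  B2→Café2: 5 × £5 = £25
  B3→Café1: 25 × £6 = £150
  B3→Café2: 15 × £5 = £75
Total = 25 + 25 + 150 + 75 = £275.
(Supply check: B1 ships 25; B2 ships 5; B3 ships 40.)

275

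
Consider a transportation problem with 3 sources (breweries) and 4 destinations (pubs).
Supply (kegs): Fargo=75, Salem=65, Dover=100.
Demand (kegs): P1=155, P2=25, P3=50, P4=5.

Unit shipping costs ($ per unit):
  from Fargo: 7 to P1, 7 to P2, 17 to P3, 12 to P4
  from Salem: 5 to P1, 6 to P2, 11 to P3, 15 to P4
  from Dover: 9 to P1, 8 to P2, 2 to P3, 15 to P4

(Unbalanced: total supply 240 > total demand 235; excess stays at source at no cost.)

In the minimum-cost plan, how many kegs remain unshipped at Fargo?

0

Minimum-cost shipments:
  Fargo→P1: 70 × $7 = $490
  Fargo→P4: 5 × $12 = $60
  Salem→P1: 65 × $5 = $325
  Dover→P1: 20 × $9 = $180
  Dover→P2: 25 × $8 = $200
  Dover→P3: 50 × $2 = $100
Total cost = $1355.
Fargo ships 75 of its 75, leaving 0.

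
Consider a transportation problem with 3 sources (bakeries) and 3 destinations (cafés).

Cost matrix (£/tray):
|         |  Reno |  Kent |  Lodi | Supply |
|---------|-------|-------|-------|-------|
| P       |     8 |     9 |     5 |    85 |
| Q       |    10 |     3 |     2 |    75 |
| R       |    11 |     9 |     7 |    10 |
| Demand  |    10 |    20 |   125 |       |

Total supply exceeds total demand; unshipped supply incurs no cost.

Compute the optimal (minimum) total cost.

A cheapest plan:
  P→Reno: 10 × £8 = £80
  P→Lodi: 70 × £5 = £350
  Q→Kent: 20 × £3 = £60
  Q→Lodi: 55 × £2 = £110
Total = 80 + 350 + 60 + 110 = £600.
(Supply check: P ships 80; Q ships 75; R ships 0.)

600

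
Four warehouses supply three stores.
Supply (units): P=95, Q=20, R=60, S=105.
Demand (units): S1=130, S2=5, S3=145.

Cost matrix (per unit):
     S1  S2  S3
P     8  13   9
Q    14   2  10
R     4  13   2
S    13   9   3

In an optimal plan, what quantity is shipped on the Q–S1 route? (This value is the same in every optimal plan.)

0

Optimal shipments:
  P→S1: 95 units
  Q→S2: 5 units
  Q→S3: 15 units
  R→S1: 35 units
  R→S3: 25 units
  S→S3: 105 units
Total cost = 1425.
The route Q→S1 is not used.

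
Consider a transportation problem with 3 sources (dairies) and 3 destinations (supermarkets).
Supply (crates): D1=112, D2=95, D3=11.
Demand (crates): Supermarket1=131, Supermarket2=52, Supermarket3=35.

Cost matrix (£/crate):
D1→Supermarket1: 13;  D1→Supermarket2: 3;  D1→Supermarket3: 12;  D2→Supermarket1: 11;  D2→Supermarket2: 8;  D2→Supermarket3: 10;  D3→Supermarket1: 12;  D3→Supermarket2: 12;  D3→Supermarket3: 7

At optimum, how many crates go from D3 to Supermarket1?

0

Solving gives:
  D1–Supermarket1: 36 × £13 = £468
  D1–Supermarket2: 52 × £3 = £156
  D1–Supermarket3: 24 × £12 = £288
  D2–Supermarket1: 95 × £11 = £1045
  D3–Supermarket3: 11 × £7 = £77
Total cost = £2034.
The route D3→Supermarket1 is not used.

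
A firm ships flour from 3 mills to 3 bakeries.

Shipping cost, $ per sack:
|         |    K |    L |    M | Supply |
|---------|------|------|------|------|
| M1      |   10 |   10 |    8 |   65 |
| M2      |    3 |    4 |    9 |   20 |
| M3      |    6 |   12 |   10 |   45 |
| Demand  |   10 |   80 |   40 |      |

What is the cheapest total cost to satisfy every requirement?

Optimal allocation:
  M1–L: 25 × $10 = $250
  M1–M: 40 × $8 = $320
  M2–L: 20 × $4 = $80
  M3–K: 10 × $6 = $60
  M3–L: 35 × $12 = $420
Total = 250 + 320 + 80 + 60 + 420 = $1130.
(Supply check: M1 ships 65; M2 ships 20; M3 ships 45.)

1130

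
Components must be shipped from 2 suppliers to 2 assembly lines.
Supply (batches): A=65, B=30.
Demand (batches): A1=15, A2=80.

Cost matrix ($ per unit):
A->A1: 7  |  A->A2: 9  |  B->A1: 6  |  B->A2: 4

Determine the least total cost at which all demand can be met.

One minimum-cost allocation:
  A→A1: 15 × $7 = $105
  A→A2: 50 × $9 = $450
  B→A2: 30 × $4 = $120
Total = 105 + 450 + 120 = $675.

675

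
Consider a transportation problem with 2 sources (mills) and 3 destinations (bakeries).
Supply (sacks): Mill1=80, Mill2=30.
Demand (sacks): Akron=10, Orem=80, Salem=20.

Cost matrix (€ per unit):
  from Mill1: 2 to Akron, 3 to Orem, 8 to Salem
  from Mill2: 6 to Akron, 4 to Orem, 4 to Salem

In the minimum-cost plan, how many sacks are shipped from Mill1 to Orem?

70

Solving gives:
  Mill1 to Akron: 10 × €2 = €20
  Mill1 to Orem: 70 × €3 = €210
  Mill2 to Orem: 10 × €4 = €40
  Mill2 to Salem: 20 × €4 = €80
Total cost = €350.
So Mill1→Orem carries 70 sacks.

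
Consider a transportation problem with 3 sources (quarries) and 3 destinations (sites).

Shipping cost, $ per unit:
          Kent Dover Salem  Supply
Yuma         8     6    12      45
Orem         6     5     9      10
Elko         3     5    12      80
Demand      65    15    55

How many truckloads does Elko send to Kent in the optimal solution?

Optimal shipments:
  Yuma→Salem: 45 truckloads
  Orem→Salem: 10 truckloads
  Elko→Kent: 65 truckloads
  Elko→Dover: 15 truckloads
Total cost = $900.
So Elko→Kent carries 65 truckloads.

65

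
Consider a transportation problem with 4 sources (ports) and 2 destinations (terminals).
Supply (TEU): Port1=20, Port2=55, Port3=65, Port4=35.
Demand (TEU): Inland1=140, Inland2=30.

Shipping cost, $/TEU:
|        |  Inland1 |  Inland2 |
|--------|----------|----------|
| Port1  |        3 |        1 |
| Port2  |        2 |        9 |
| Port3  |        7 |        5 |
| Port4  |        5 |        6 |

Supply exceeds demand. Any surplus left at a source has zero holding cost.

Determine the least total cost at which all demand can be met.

An optimal shipping plan:
  Port1 to Inland2: 20 × $1 = $20
  Port2 to Inland1: 55 × $2 = $110
  Port3 to Inland1: 50 × $7 = $350
  Port3 to Inland2: 10 × $5 = $50
  Port4 to Inland1: 35 × $5 = $175
Total = 20 + 110 + 350 + 50 + 175 = $705.

705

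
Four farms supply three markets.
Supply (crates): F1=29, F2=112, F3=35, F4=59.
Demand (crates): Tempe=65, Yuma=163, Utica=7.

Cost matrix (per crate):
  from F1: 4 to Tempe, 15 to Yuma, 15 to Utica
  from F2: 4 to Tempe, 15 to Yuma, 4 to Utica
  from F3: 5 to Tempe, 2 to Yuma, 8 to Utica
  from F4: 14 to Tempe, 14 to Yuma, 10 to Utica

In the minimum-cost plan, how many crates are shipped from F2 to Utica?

The minimum-cost plan:
  F1->Yuma: 29 × 15 = 435
  F2->Tempe: 65 × 4 = 260
  F2->Yuma: 40 × 15 = 600
  F2->Utica: 7 × 4 = 28
  F3->Yuma: 35 × 2 = 70
  F4->Yuma: 59 × 14 = 826
Total cost = 2219.
So F2→Utica carries 7 crates.

7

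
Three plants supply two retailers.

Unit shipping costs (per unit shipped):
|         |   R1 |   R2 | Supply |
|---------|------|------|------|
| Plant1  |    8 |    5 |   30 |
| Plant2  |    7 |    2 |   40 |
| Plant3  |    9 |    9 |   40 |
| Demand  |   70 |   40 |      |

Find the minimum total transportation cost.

A cheapest plan:
  Plant1–R1: 30 × 8 = 240
  Plant2–R2: 40 × 2 = 80
  Plant3–R1: 40 × 9 = 360
Total = 240 + 80 + 360 = 680.

680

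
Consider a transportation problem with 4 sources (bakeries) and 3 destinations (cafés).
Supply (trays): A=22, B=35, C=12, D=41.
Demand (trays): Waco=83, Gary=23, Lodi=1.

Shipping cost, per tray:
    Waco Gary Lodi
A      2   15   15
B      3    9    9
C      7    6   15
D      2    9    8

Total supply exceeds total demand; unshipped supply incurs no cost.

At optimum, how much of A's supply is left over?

Minimum-cost shipments:
  A–Waco: 22 × 2 = 44
  B–Waco: 21 × 3 = 63
  B–Gary: 11 × 9 = 99
  C–Gary: 12 × 6 = 72
  D–Waco: 40 × 2 = 80
  D–Lodi: 1 × 8 = 8
Total cost = 366.
A ships 22 of its 22, leaving 0.

0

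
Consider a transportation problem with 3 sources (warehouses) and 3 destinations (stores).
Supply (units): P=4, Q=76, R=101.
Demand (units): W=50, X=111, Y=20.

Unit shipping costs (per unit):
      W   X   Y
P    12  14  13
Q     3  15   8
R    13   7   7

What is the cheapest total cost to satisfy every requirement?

1163

An optimal shipping plan:
  P to X: 4 × 14 = 56
  Q to W: 50 × 3 = 150
  Q to X: 6 × 15 = 90
  Q to Y: 20 × 8 = 160
  R to X: 101 × 7 = 707
Total = 56 + 150 + 90 + 160 + 707 = 1163.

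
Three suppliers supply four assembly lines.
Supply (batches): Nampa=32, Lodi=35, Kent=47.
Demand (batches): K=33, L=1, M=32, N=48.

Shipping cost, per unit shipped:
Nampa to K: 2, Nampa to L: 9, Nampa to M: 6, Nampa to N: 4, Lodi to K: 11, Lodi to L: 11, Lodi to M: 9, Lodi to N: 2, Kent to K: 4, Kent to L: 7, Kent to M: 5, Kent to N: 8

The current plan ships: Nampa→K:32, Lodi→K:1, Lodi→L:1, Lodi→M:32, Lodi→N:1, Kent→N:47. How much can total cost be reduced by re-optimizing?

Current plan cost = 32·2 + 1·11 + 1·11 + 32·9 + 1·2 + 47·8 = 752.
Optimal plan:
  Nampa to K: 19 × 2 = 38
  Nampa to N: 13 × 4 = 52
  Lodi to N: 35 × 2 = 70
  Kent to K: 14 × 4 = 56
  Kent to L: 1 × 7 = 7
  Kent to M: 32 × 5 = 160
Optimal cost = 383.
Saving = 752 − 383 = 369.

369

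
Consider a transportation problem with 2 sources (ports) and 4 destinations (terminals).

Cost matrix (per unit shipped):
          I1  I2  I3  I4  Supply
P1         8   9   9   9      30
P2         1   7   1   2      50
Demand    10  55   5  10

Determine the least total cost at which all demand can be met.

480

Optimal allocation:
  P1–I2: 30 TEU
  P2–I1: 10 TEU
  P2–I2: 25 TEU
  P2–I3: 5 TEU
  P2–I4: 10 TEU
Total cost = 480.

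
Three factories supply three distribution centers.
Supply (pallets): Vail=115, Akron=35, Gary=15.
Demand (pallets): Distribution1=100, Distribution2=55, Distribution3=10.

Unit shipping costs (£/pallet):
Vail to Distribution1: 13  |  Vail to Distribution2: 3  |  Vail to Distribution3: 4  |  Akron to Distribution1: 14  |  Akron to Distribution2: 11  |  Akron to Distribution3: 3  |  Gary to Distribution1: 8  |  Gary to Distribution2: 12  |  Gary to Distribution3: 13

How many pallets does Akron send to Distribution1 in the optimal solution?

Solving gives:
  Vail→Distribution1: 60 pallets
  Vail→Distribution2: 55 pallets
  Akron→Distribution1: 25 pallets
  Akron→Distribution3: 10 pallets
  Gary→Distribution1: 15 pallets
Total cost = £1445.
So Akron→Distribution1 carries 25 pallets.

25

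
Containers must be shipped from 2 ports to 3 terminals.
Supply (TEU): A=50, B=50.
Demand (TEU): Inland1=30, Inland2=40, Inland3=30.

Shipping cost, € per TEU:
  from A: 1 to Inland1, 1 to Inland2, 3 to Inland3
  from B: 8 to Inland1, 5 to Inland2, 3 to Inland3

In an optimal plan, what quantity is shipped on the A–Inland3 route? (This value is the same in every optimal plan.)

0

Optimal shipments:
  A to Inland1: 30 TEU
  A to Inland2: 20 TEU
  B to Inland2: 20 TEU
  B to Inland3: 30 TEU
Total cost = €240.
The route A→Inland3 is not used.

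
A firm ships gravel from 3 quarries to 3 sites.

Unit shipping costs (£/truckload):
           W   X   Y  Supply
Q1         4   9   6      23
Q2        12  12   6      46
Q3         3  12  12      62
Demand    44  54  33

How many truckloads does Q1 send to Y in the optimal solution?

0

The minimum-cost plan:
  Q1–X: 23 truckloads
  Q2–X: 13 truckloads
  Q2–Y: 33 truckloads
  Q3–W: 44 truckloads
  Q3–X: 18 truckloads
Total cost = £909.
The route Q1→Y is not used.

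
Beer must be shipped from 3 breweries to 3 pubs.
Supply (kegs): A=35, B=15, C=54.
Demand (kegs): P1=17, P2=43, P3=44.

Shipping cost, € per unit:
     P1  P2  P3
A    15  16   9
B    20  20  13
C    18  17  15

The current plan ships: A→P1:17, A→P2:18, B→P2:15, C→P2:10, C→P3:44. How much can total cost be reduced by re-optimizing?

Current plan cost = 17·15 + 18·16 + 15·20 + 10·17 + 44·15 = €1673.
Optimal plan:
  A->P1: 6 × €15 = €90
  A->P3: 29 × €9 = €261
  B->P3: 15 × €13 = €195
  C->P1: 11 × €18 = €198
  C->P2: 43 × €17 = €731
Optimal cost = €1475.
Saving = 1673 − 1475 = €198.

198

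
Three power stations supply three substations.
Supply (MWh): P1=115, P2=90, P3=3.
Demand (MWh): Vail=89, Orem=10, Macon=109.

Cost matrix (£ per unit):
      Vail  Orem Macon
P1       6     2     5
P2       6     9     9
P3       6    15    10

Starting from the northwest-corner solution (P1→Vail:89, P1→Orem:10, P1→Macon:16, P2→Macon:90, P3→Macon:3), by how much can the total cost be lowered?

Current plan cost = 89·6 + 10·2 + 16·5 + 90·9 + 3·10 = £1474.
Optimal plan:
  P1 to Orem: 10 × £2 = £20
  P1 to Macon: 105 × £5 = £525
  P2 to Vail: 86 × £6 = £516
  P2 to Macon: 4 × £9 = £36
  P3 to Vail: 3 × £6 = £18
Optimal cost = £1115.
Saving = 1474 − 1115 = £359.

359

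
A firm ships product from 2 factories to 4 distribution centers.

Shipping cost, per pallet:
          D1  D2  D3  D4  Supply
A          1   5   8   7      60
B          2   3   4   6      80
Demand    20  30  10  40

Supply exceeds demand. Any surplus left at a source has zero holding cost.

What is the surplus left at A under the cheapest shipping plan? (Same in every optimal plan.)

Minimum-cost shipments:
  A to D1: 20 × 1 = 20
  B to D2: 30 × 3 = 90
  B to D3: 10 × 4 = 40
  B to D4: 40 × 6 = 240
Total cost = 390.
A ships 20 of its 60, leaving 40.

40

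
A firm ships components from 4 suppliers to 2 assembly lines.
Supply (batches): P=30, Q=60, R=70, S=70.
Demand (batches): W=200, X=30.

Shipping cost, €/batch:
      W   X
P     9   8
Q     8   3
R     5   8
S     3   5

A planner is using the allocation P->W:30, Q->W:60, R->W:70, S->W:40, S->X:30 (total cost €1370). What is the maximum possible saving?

Current plan cost = 30·9 + 60·8 + 70·5 + 40·3 + 30·5 = €1370.
Optimal plan:
  P→W: 30 × €9 = €270
  Q→W: 30 × €8 = €240
  Q→X: 30 × €3 = €90
  R→W: 70 × €5 = €350
  S→W: 70 × €3 = €210
Optimal cost = €1160.
Saving = 1370 − 1160 = €210.

210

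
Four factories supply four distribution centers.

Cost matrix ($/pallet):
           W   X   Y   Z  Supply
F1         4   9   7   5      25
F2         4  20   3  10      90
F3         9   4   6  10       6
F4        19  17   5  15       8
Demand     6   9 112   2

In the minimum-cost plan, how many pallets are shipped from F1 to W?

6

The minimum-cost plan:
  F1 to W: 6 × $4 = $24
  F1 to X: 3 × $9 = $27
  F1 to Y: 14 × $7 = $98
  F1 to Z: 2 × $5 = $10
  F2 to Y: 90 × $3 = $270
  F3 to X: 6 × $4 = $24
  F4 to Y: 8 × $5 = $40
Total cost = $493.
So F1→W carries 6 pallets.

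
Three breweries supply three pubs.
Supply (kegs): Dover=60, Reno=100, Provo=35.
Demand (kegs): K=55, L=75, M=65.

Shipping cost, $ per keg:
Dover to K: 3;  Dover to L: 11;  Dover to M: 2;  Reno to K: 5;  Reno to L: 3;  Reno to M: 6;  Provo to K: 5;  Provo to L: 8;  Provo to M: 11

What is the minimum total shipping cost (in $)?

650

An optimal shipping plan:
  Dover→M: 60 kegs
  Reno→K: 20 kegs
  Reno→L: 75 kegs
  Reno→M: 5 kegs
  Provo→K: 35 kegs
Total cost = $650.
(Supply check: Dover ships 60; Reno ships 100; Provo ships 35.)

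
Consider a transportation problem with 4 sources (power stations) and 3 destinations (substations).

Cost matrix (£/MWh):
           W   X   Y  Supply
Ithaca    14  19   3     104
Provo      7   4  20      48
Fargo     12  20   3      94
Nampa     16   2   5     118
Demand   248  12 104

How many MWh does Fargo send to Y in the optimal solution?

0

The minimum-cost plan:
  Ithaca->Y: 104 × £3 = £312
  Provo->W: 48 × £7 = £336
  Fargo->W: 94 × £12 = £1128
  Nampa->W: 106 × £16 = £1696
  Nampa->X: 12 × £2 = £24
Total cost = £3496.
The route Fargo→Y is not used.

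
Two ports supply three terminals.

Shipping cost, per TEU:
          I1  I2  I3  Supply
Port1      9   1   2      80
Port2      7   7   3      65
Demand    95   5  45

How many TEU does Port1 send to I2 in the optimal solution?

The minimum-cost plan:
  Port1 to I1: 30 TEU
  Port1 to I2: 5 TEU
  Port1 to I3: 45 TEU
  Port2 to I1: 65 TEU
Total cost = 820.
So Port1→I2 carries 5 TEU.

5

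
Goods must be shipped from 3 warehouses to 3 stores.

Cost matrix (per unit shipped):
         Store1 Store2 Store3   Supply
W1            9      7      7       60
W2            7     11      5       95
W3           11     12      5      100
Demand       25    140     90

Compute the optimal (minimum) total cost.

An optimal shipping plan:
  W1–Store2: 60 × 7 = 420
  W2–Store1: 25 × 7 = 175
  W2–Store2: 70 × 11 = 770
  W3–Store2: 10 × 12 = 120
  W3–Store3: 90 × 5 = 450
Total = 420 + 175 + 770 + 120 + 450 = 1935.

1935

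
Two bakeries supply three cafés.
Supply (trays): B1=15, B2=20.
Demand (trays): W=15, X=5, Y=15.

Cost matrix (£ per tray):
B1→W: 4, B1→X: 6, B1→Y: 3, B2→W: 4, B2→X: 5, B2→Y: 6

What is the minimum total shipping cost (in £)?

130

One minimum-cost allocation:
  B1 to Y: 15 trays
  B2 to W: 15 trays
  B2 to X: 5 trays
Total cost = £130.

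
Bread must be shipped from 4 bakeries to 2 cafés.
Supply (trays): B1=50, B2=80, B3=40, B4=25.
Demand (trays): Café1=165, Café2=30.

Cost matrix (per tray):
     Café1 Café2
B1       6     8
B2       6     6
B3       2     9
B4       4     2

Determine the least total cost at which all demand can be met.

An optimal shipping plan:
  B1–Café1: 50 × 6 = 300
  B2–Café1: 75 × 6 = 450
  B2–Café2: 5 × 6 = 30
  B3–Café1: 40 × 2 = 80
  B4–Café2: 25 × 2 = 50
Total = 300 + 450 + 30 + 80 + 50 = 910.
(Supply check: B1 ships 50; B2 ships 80; B3 ships 40; B4 ships 25.)

910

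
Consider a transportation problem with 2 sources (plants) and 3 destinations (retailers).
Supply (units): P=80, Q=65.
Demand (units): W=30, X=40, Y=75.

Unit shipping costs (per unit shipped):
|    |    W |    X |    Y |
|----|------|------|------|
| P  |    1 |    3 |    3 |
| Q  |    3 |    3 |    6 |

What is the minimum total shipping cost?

Optimal allocation:
  P–W: 5 × 1 = 5
  P–Y: 75 × 3 = 225
  Q–W: 25 × 3 = 75
  Q–X: 40 × 3 = 120
Total = 5 + 225 + 75 + 120 = 425.
(Supply check: P ships 80; Q ships 65.)

425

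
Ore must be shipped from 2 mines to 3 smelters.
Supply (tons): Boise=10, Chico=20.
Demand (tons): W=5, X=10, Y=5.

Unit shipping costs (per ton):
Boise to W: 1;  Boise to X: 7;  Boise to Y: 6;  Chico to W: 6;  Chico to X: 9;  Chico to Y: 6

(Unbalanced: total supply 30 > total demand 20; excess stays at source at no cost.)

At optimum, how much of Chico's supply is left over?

10

An optimal plan:
  Boise->W: 5 × 1 = 5
  Boise->X: 5 × 7 = 35
  Chico->X: 5 × 9 = 45
  Chico->Y: 5 × 6 = 30
Total cost = 115.
Chico ships 10 of its 20, leaving 10.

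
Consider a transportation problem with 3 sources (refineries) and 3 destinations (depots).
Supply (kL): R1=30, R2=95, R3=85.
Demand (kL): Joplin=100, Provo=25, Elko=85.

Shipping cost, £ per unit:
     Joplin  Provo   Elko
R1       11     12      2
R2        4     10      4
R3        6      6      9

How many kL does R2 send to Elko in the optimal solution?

The minimum-cost plan:
  R1→Elko: 30 kL
  R2→Joplin: 40 kL
  R2→Elko: 55 kL
  R3→Joplin: 60 kL
  R3→Provo: 25 kL
Total cost = £950.
So R2→Elko carries 55 kL.

55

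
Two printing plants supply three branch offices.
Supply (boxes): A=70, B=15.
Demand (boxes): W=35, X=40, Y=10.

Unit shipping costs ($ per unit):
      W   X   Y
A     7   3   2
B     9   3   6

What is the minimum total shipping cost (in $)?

One minimum-cost allocation:
  A to W: 35 × $7 = $245
  A to X: 25 × $3 = $75
  A to Y: 10 × $2 = $20
  B to X: 15 × $3 = $45
Total = 245 + 75 + 20 + 45 = $385.

385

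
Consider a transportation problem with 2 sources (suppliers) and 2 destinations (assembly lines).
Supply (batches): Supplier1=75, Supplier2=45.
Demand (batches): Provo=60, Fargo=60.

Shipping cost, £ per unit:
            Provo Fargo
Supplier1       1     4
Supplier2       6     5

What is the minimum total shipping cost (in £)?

An optimal shipping plan:
  Supplier1–Provo: 60 batches
  Supplier1–Fargo: 15 batches
  Supplier2–Fargo: 45 batches
Total cost = £345.

345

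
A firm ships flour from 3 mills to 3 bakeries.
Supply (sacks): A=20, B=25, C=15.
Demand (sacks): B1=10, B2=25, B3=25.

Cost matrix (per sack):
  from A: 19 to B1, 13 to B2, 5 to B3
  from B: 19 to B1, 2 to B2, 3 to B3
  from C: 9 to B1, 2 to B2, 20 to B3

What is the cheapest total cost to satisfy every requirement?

255

An optimal shipping plan:
  A to B3: 20 sacks
  B to B2: 20 sacks
  B to B3: 5 sacks
  C to B1: 10 sacks
  C to B2: 5 sacks
Total cost = 255.
(Supply check: A ships 20; B ships 25; C ships 15.)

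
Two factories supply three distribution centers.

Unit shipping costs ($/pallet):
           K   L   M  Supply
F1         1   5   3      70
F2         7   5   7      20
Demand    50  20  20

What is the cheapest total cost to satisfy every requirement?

210

One minimum-cost allocation:
  F1–K: 50 pallets
  F1–M: 20 pallets
  F2–L: 20 pallets
Total cost = $210.
(Supply check: F1 ships 70; F2 ships 20.)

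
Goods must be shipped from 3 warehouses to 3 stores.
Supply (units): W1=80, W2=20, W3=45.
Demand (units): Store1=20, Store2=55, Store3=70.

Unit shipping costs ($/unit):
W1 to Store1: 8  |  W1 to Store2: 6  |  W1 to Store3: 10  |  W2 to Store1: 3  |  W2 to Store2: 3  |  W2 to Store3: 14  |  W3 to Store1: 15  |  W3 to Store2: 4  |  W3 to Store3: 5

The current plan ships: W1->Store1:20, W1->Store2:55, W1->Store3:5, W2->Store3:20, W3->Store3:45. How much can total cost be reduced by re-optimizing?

Current plan cost = 20·8 + 55·6 + 5·10 + 20·14 + 45·5 = $1045.
Optimal plan:
  W1→Store2: 55 units
  W1→Store3: 25 units
  W2→Store1: 20 units
  W3→Store3: 45 units
Optimal cost = $865.
Saving = 1045 − 865 = $180.

180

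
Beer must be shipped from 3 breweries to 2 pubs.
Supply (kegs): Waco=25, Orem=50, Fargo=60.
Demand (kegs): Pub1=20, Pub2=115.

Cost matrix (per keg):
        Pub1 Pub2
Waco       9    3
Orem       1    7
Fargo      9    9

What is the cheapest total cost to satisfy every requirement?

One minimum-cost allocation:
  Waco–Pub2: 25 × 3 = 75
  Orem–Pub1: 20 × 1 = 20
  Orem–Pub2: 30 × 7 = 210
  Fargo–Pub2: 60 × 9 = 540
Total = 75 + 20 + 210 + 540 = 845.

845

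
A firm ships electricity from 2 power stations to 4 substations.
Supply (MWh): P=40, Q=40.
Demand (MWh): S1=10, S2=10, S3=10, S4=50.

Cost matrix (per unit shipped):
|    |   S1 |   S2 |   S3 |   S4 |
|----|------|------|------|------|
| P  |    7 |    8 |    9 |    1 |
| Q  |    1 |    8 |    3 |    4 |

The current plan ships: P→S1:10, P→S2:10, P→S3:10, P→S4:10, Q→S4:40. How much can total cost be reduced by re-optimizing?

Current plan cost = 10·7 + 10·8 + 10·9 + 10·1 + 40·4 = 410.
Optimal plan:
  P to S4: 40 × 1 = 40
  Q to S1: 10 × 1 = 10
  Q to S2: 10 × 8 = 80
  Q to S3: 10 × 3 = 30
  Q to S4: 10 × 4 = 40
Optimal cost = 200.
Saving = 410 − 200 = 210.

210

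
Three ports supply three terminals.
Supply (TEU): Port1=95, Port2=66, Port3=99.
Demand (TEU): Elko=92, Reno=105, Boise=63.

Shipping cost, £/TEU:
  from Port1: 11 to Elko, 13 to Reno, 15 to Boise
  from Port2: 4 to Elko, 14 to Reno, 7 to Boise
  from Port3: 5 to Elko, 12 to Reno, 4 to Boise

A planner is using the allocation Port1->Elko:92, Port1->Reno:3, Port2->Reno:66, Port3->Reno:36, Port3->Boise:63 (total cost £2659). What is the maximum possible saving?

658

Current plan cost = 92·11 + 3·13 + 66·14 + 36·12 + 63·4 = £2659.
Optimal plan:
  Port1->Reno: 95 × £13 = £1235
  Port2->Elko: 66 × £4 = £264
  Port3->Elko: 26 × £5 = £130
  Port3->Reno: 10 × £12 = £120
  Port3->Boise: 63 × £4 = £252
Optimal cost = £2001.
Saving = 2659 − 2001 = £658.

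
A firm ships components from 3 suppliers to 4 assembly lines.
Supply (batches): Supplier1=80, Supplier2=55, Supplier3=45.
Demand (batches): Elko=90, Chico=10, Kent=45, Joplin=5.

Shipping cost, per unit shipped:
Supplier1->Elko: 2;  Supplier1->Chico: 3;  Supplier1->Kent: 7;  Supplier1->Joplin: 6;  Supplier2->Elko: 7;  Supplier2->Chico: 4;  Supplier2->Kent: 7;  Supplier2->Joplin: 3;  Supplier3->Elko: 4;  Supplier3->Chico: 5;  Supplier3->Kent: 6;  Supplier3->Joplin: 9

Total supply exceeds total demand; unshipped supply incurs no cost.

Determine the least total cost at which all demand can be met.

535

One minimum-cost allocation:
  Supplier1 to Elko: 80 batches
  Supplier2 to Chico: 10 batches
  Supplier2 to Kent: 10 batches
  Supplier2 to Joplin: 5 batches
  Supplier3 to Elko: 10 batches
  Supplier3 to Kent: 35 batches
Total cost = 535.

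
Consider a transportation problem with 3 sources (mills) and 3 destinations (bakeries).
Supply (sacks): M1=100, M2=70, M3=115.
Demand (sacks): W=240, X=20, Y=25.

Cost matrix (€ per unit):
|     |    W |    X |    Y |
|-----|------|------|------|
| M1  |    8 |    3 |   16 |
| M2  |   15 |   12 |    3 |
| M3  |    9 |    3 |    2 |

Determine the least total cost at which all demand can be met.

An optimal shipping plan:
  M1→W: 100 sacks
  M2→W: 45 sacks
  M2→Y: 25 sacks
  M3→W: 95 sacks
  M3→X: 20 sacks
Total cost = €2465.
(Supply check: M1 ships 100; M2 ships 70; M3 ships 115.)

2465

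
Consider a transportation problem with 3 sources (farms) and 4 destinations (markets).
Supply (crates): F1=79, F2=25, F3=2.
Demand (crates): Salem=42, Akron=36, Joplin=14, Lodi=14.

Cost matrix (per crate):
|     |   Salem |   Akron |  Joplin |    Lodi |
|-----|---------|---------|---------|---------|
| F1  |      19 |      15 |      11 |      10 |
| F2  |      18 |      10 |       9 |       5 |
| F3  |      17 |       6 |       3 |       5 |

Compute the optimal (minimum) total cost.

One minimum-cost allocation:
  F1→Salem: 42 crates
  F1→Akron: 23 crates
  F1→Joplin: 14 crates
  F2→Akron: 11 crates
  F2→Lodi: 14 crates
  F3→Akron: 2 crates
Total cost = 1489.

1489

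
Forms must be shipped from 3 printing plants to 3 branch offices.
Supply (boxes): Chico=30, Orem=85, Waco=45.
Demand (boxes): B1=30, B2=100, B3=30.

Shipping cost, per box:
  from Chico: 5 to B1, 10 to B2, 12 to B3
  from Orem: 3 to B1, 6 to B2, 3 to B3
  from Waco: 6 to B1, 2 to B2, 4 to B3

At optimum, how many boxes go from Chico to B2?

The minimum-cost plan:
  Chico->B1: 30 × 5 = 150
  Orem->B2: 55 × 6 = 330
  Orem->B3: 30 × 3 = 90
  Waco->B2: 45 × 2 = 90
Total cost = 660.
The route Chico→B2 is not used.

0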